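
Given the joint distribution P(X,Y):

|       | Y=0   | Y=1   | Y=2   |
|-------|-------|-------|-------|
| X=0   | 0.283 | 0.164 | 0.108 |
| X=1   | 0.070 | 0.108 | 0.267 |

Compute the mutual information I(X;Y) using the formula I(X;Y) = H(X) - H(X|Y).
0.1492 bits

I(X;Y) = H(X) - H(X|Y)

Marginal of X (row sums):
  P(X=0) = 0.283 + 0.164 + 0.108 = 0.555
  P(X=1) = 0.070 + 0.108 + 0.267 = 0.445
H(X) = -[0.555·log₂(0.555) + 0.445·log₂(0.445)]
  = 0.471439 + 0.519815 = 0.99125 bits

Marginal of Y (column sums):
  P(Y=0) = 0.283 + 0.070 = 0.353
  P(Y=1) = 0.164 + 0.108 = 0.272
  P(Y=2) = 0.108 + 0.267 = 0.375
H(X|Y) = Σ_y P(y)·H(X|Y=y):
  Y=0: P(Y=0) = 0.353, P(X|Y=0) = (283/353, 70/353) → H(X|Y=0) = 0.718516
  Y=1: P(Y=1) = 0.272, P(X|Y=1) = (41/68, 27/68) → H(X|Y=1) = 0.969204
  Y=2: P(Y=2) = 0.375, P(X|Y=2) = (36/125, 89/125) → H(X|Y=2) = 0.866124
H(X|Y) = 0.353·0.718516 + 0.272·0.969204 + 0.375·0.866124 = 0.84206 bits

I(X;Y) = H(X) - H(X|Y) = 0.99125 - 0.84206 = 0.1492 bits

Cross-check via I(X;Y) = H(X) + H(Y) - H(X,Y): computing H(Y) from the column sums and H(X,Y) from the 6 cells in the same way gives H(Y) = 1.57184 bits and H(X,Y) = 2.41390 bits, so
I(X;Y) = 0.99125 + 1.57184 - 2.41390 = 0.1492 bits ✓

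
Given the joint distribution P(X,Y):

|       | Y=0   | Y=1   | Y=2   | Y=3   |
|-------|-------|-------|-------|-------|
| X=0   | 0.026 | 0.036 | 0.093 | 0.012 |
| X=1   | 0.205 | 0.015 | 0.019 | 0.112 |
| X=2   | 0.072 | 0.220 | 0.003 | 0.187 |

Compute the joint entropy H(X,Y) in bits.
2.9581 bits

H(X,Y) = -Σ_{x,y} P(x,y) log₂ P(x,y). Per-cell terms -P(x,y)·log₂P(x,y):
  X=0: 0.1369, 0.1727, 0.3187, 0.0766
  X=1: 0.4687, 0.0909, 0.1086, 0.3537
  X=2: 0.2733, 0.4806, 0.0251, 0.4523
Sum of the 12 terms: H(X,Y) = 2.9581 bits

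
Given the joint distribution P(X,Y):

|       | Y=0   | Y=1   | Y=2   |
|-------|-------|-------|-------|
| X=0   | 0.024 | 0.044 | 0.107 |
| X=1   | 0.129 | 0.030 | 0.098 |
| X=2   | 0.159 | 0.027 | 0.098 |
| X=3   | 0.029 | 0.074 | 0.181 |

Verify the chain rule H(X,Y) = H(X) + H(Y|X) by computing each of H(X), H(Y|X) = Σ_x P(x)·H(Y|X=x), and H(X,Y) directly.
H(X) = 1.9753 bits, H(Y|X) = 1.3218 bits, H(X,Y) = 3.2971 bits

Marginal of X (row sums):
  P(X=0) = 0.024 + 0.044 + 0.107 = 0.175
  P(X=1) = 0.129 + 0.030 + 0.098 = 0.257
  P(X=2) = 0.159 + 0.027 + 0.098 = 0.284
  P(X=3) = 0.029 + 0.074 + 0.181 = 0.284
H(X) = -[0.175·log₂(0.175) + 0.257·log₂(0.257) + 0.284·log₂(0.284) + 0.284·log₂(0.284)]
  = 0.440050 + 0.503761 + 0.515755 + 0.515755 = 1.9753 bits

H(Y|X) = Σ_x P(x)·H(Y|X=x):
  X=0: P(X=0) = 0.175, P(Y|X=0) = (24/175, 44/175, 107/175) → H(Y|X=0) = 1.327834
  X=1: P(X=1) = 0.257, P(Y|X=1) = (129/257, 30/257, 98/257) → H(Y|X=1) = 1.391241
  X=2: P(X=2) = 0.284, P(Y|X=2) = (159/284, 27/284, 49/142) → H(Y|X=2) = 1.320973
  X=3: P(X=3) = 0.284, P(Y|X=3) = (29/284, 37/142, 181/284) → H(Y|X=3) = 1.255898
H(Y|X) = 0.175·1.327834 + 0.257·1.391241 + 0.284·1.320973 + 0.284·1.255898 = 1.3218 bits

H(X,Y) = -Σ_{x,y} P(x,y) log₂ P(x,y). Per-cell terms -P(x,y)·log₂P(x,y):
  X=0: 0.129140, 0.198280, 0.345002
  X=1: 0.381138, 0.151767, 0.328405
  X=2: 0.421811, 0.140694, 0.328405
  X=3: 0.148126, 0.277968, 0.446335
Sum of the 12 terms: H(X,Y) = 3.2971 bits

Chain rule check:
  H(X) + H(Y|X) = 1.9753 + 1.3218 = 3.2971 bits
  H(X,Y) = 3.2971 bits
✓ Chain rule verified.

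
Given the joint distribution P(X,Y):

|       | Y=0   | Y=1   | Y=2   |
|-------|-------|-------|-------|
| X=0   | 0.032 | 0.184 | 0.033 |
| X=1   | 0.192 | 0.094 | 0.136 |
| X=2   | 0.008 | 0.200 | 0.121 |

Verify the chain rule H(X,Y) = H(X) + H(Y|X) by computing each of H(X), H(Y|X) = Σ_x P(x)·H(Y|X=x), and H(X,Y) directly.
H(X) = 1.5524 bits, H(Y|X) = 1.2763 bits, H(X,Y) = 2.8287 bits

Marginal of X (row sums):
  P(X=0) = 0.032 + 0.184 + 0.033 = 0.249
  P(X=1) = 0.192 + 0.094 + 0.136 = 0.422
  P(X=2) = 0.008 + 0.200 + 0.121 = 0.329
H(X) = -[0.249·log₂(0.249) + 0.422·log₂(0.422) + 0.329·log₂(0.329)]
  = 0.49944 + 0.52526 + 0.52766 = 1.5524 bits

H(Y|X) = Σ_x P(x)·H(Y|X=x):
  X=0: P(X=0) = 0.249, P(Y|X=0) = (32/249, 184/249, 11/83) → H(Y|X=0) = 1.08932
  X=1: P(X=1) = 0.422, P(Y|X=1) = (96/211, 47/211, 68/211) → H(Y|X=1) = 1.52598
  X=2: P(X=2) = 0.329, P(Y|X=2) = (8/329, 200/329, 121/329) → H(Y|X=2) = 1.09765
H(Y|X) = 0.249·1.08932 + 0.422·1.52598 + 0.329·1.09765 = 1.2763 bits

H(X,Y) = -Σ_{x,y} P(x,y) log₂ P(x,y). Per-cell terms -P(x,y)·log₂P(x,y):
  X=0: 0.15891, 0.44937, 0.16241
  X=1: 0.45712, 0.32065, 0.39145
  X=2: 0.05573, 0.46439, 0.36868
Sum of the 9 terms: H(X,Y) = 2.8287 bits

Chain rule check:
  H(X) + H(Y|X) = 1.5524 + 1.2763 = 2.8287 bits
  H(X,Y) = 2.8287 bits
✓ Chain rule verified.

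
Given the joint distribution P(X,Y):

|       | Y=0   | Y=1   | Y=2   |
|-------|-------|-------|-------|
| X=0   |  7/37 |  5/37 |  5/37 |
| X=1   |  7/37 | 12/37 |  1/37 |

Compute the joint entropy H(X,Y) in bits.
2.3570 bits

H(X,Y) = -Σ_{x,y} P(x,y) log₂ P(x,y). Per-cell terms -P(x,y)·log₂P(x,y):
  X=0: 0.45445, 0.39021, 0.39021
  X=1: 0.45445, 0.52686, 0.14080
Sum of the 6 terms: H(X,Y) = 2.3570 bits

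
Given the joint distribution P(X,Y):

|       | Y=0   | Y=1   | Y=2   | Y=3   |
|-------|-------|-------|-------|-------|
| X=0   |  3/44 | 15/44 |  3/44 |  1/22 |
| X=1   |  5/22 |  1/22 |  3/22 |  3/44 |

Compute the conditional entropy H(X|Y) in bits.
0.7303 bits

H(X|Y) = H(X,Y) - H(Y)

H(X,Y) = -Σ_{x,y} P(x,y) log₂ P(x,y). Per-cell terms -P(x,y)·log₂P(x,y):
  X=0: 0.264168, 0.529275, 0.264168, 0.202701
  X=1: 0.485796, 0.202701, 0.391973, 0.264168
Sum of the 8 terms: H(X,Y) = 2.60495 bits

Marginal of Y (column sums):
  P(Y=0) = 3/44 + 5/22 = 13/44
  P(Y=1) = 15/44 + 1/22 = 17/44
  P(Y=2) = 3/44 + 3/22 = 9/44
  P(Y=3) = 1/22 + 3/44 = 5/44
H(Y) = -[(13/44)·log₂(13/44) + (17/44)·log₂(17/44) + (9/44)·log₂(9/44) + (5/44)·log₂(5/44)]
  = 0.519702 + 0.530079 + 0.468308 + 0.356534 = 1.87462 bits

H(X|Y) = H(X,Y) - H(Y) = 2.60495 - 1.87462 = 0.7303 bits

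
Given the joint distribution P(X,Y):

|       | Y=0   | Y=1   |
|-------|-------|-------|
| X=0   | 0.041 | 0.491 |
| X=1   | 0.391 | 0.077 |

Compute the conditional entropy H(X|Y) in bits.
0.5207 bits

H(X|Y) = H(X,Y) - H(Y)

H(X,Y) = -Σ_{x,y} P(x,y) log₂ P(x,y). Per-cell terms -P(x,y)·log₂P(x,y):
  X=0: 0.1889, 0.5039
  X=1: 0.5297, 0.2848
Sum of the 4 terms: H(X,Y) = 1.5073 bits

Marginal of Y (column sums):
  P(Y=0) = 0.041 + 0.391 = 0.432
  P(Y=1) = 0.491 + 0.077 = 0.568
H(Y) = -[0.432·log₂(0.432) + 0.568·log₂(0.568)]
  = 0.5231 + 0.4635 = 0.9866 bits

H(X|Y) = H(X,Y) - H(Y) = 1.5073 - 0.9866 = 0.5207 bits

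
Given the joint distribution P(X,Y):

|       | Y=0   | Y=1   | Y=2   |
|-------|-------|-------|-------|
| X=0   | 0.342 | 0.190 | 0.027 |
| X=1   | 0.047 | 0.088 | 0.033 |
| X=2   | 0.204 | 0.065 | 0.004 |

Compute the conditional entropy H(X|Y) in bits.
1.3293 bits

H(X|Y) = H(X,Y) - H(Y)

H(X,Y) = -Σ_{x,y} P(x,y) log₂ P(x,y). Per-cell terms -P(x,y)·log₂P(x,y):
  X=0: 0.529393, 0.455226, 0.140694
  X=1: 0.207326, 0.308559, 0.162406
  X=2: 0.467845, 0.256322, 0.031863
Sum of the 9 terms: H(X,Y) = 2.55963 bits

Marginal of Y (column sums):
  P(Y=0) = 0.342 + 0.047 + 0.204 = 0.593
  P(Y=1) = 0.190 + 0.088 + 0.065 = 0.343
  P(Y=2) = 0.027 + 0.033 + 0.004 = 0.064
H(Y) = -[0.593·log₂(0.593) + 0.343·log₂(0.343) + 0.064·log₂(0.064)]
  = 0.447060 + 0.529496 + 0.253810 = 1.23037 bits

H(X|Y) = H(X,Y) - H(Y) = 2.55963 - 1.23037 = 1.3293 bits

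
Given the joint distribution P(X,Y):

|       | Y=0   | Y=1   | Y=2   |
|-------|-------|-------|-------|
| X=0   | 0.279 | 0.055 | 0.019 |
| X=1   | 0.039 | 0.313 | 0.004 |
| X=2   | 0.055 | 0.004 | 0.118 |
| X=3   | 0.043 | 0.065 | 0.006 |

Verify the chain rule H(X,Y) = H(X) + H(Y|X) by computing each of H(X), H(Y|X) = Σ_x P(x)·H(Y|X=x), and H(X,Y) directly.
H(X) = 1.8601 bits, H(Y|X) = 0.8531 bits, H(X,Y) = 2.7131 bits

Marginal of X (row sums):
  P(X=0) = 0.279 + 0.055 + 0.019 = 0.353
  P(X=1) = 0.039 + 0.313 + 0.004 = 0.356
  P(X=2) = 0.055 + 0.004 + 0.118 = 0.177
  P(X=3) = 0.043 + 0.065 + 0.006 = 0.114
H(X) = -[0.353·log₂(0.353) + 0.356·log₂(0.356) + 0.177·log₂(0.177) + 0.114·log₂(0.114)]
  = 0.53030 + 0.53046 + 0.44218 + 0.35715 = 1.8601 bits

H(Y|X) = Σ_x P(x)·H(Y|X=x):
  X=0: P(X=0) = 0.353, P(Y|X=0) = (279/353, 55/353, 19/353) → H(Y|X=0) = 0.91306
  X=1: P(X=1) = 0.356, P(Y|X=1) = (39/356, 313/356, 1/89) → H(Y|X=1) = 0.58555
  X=2: P(X=2) = 0.177, P(Y|X=2) = (55/177, 4/177, 2/3) → H(Y|X=2) = 1.03751
  X=3: P(X=3) = 0.114, P(Y|X=3) = (43/114, 65/114, 1/19) → H(Y|X=3) = 1.21628
H(Y|X) = 0.353·0.91306 + 0.356·0.58555 + 0.177·1.03751 + 0.114·1.21628 = 0.8531 bits

H(X,Y) = -Σ_{x,y} P(x,y) log₂ P(x,y). Per-cell terms -P(x,y)·log₂P(x,y):
  X=0: 0.51382, 0.23014, 0.10864
  X=1: 0.18253, 0.52451, 0.03186
  X=2: 0.23014, 0.03186, 0.36381
  X=3: 0.19520, 0.25632, 0.04428
Sum of the 12 terms: H(X,Y) = 2.7131 bits

Chain rule check:
  H(X) + H(Y|X) = 1.8601 + 0.8531 = 2.7132 bits
  H(X,Y) = 2.7131 bits
✓ Chain rule verified (Δ = 0.0001 is 4-dp rounding noise: each of the three values was rounded independently).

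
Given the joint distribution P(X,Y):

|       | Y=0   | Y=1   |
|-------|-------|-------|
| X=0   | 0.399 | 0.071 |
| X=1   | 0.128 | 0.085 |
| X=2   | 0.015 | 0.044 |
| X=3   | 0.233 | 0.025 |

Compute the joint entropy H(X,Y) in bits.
2.3936 bits

H(X,Y) = -Σ_{x,y} P(x,y) log₂ P(x,y). Per-cell terms -P(x,y)·log₂P(x,y):
  X=0: 0.5289, 0.2709
  X=1: 0.3796, 0.3023
  X=2: 0.0909, 0.1983
  X=3: 0.4897, 0.1330
Sum of the 8 terms: H(X,Y) = 2.3936 bits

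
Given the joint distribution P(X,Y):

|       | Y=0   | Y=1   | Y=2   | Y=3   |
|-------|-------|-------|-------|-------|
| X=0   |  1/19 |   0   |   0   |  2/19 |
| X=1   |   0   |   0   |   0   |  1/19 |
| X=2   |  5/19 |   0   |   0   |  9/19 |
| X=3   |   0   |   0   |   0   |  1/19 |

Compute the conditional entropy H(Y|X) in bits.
0.8378 bits

H(Y|X) = H(X,Y) - H(X)

H(X,Y) = -Σ_{x,y} P(x,y) log₂ P(x,y). Per-cell terms -P(x,y)·log₂P(x,y):
  X=0: 0.2236, 0.0000, 0.0000, 0.3419
  X=1: 0.0000, 0.0000, 0.0000, 0.2236
  X=2: 0.5068, 0.0000, 0.0000, 0.5106
  X=3: 0.0000, 0.0000, 0.0000, 0.2236
  (cells with P = 0 contribute 0)
Sum of the 16 terms: H(X,Y) = 2.0301 bits

Marginal of X (row sums):
  P(X=0) = 1/19 + 0 + 0 + 2/19 = 3/19
  P(X=1) = 0 + 0 + 0 + 1/19 = 1/19
  P(X=2) = 5/19 + 0 + 0 + 9/19 = 14/19
  P(X=3) = 0 + 0 + 0 + 1/19 = 1/19
H(X) = -[(3/19)·log₂(3/19) + (1/19)·log₂(1/19) + (14/19)·log₂(14/19) + (1/19)·log₂(1/19)]
  = 0.4205 + 0.2236 + 0.3246 + 0.2236 = 1.1923 bits

H(Y|X) = H(X,Y) - H(X) = 2.0301 - 1.1923 = 0.8378 bits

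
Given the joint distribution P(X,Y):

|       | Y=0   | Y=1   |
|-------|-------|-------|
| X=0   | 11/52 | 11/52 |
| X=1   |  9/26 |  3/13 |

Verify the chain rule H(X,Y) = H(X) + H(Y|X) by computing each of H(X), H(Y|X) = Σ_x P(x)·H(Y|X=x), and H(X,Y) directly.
H(X) = 0.9829 bits, H(Y|X) = 0.9832 bits, H(X,Y) = 1.9661 bits

Marginal of X (row sums):
  P(X=0) = 11/52 + 11/52 = 11/26
  P(X=1) = 9/26 + 3/13 = 15/26
H(X) = -[(11/26)·log₂(11/26) + (15/26)·log₂(15/26)]
  = 0.52504 + 0.45782 = 0.9829 bits

H(Y|X) = Σ_x P(x)·H(Y|X=x):
  X=0: P(X=0) = 11/26, P(Y|X=0) = (1/2, 1/2) → H(Y|X=0) = 1.00000
  X=1: P(X=1) = 15/26, P(Y|X=1) = (3/5, 2/5) → H(Y|X=1) = 0.97095
H(Y|X) = (11/26)·1.00000 + (15/26)·0.97095 = 0.9832 bits

H(X,Y) = -Σ_{x,y} P(x,y) log₂ P(x,y). Per-cell terms -P(x,y)·log₂P(x,y):
  X=0: 0.47406, 0.47406
  X=1: 0.52979, 0.48819
Sum of the 4 terms: H(X,Y) = 1.9661 bits

Chain rule check:
  H(X) + H(Y|X) = 0.9829 + 0.9832 = 1.9661 bits
  H(X,Y) = 1.9661 bits
✓ Chain rule verified.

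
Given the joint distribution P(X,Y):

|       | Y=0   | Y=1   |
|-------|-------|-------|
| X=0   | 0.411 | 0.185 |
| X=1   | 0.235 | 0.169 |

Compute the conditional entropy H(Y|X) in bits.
0.9288 bits

H(Y|X) = H(X,Y) - H(X)

H(X,Y) = -Σ_{x,y} P(x,y) log₂ P(x,y). Per-cell terms -P(x,y)·log₂P(x,y):
  X=0: 0.52723, 0.45036
  X=1: 0.49098, 0.43347
Sum of the 4 terms: H(X,Y) = 1.9020 bits

Marginal of X (row sums):
  P(X=0) = 0.411 + 0.185 = 0.596
  P(X=1) = 0.235 + 0.169 = 0.404
H(X) = -[0.596·log₂(0.596) + 0.404·log₂(0.404)]
  = 0.44498 + 0.52826 = 0.9732 bits

H(Y|X) = H(X,Y) - H(X) = 1.9020 - 0.9732 = 0.9288 bits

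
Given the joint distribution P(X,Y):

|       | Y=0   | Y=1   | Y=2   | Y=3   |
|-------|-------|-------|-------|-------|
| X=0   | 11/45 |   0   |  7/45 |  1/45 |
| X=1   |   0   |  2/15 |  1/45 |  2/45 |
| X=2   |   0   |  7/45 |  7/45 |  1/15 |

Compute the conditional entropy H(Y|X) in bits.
1.3212 bits

H(Y|X) = H(X,Y) - H(X)

H(X,Y) = -Σ_{x,y} P(x,y) log₂ P(x,y). Per-cell terms -P(x,y)·log₂P(x,y):
  X=0: 0.4968, 0.0000, 0.4176, 0.1220
  X=1: 0.0000, 0.3876, 0.1220, 0.1996
  X=2: 0.0000, 0.4176, 0.4176, 0.2605
  (cells with P = 0 contribute 0)
Sum of the 12 terms: H(X,Y) = 2.8413 bits

Marginal of X (row sums):
  P(X=0) = 11/45 + 0 + 7/45 + 1/45 = 19/45
  P(X=1) = 0 + 2/15 + 1/45 + 2/45 = 1/5
  P(X=2) = 0 + 7/45 + 7/45 + 1/15 = 17/45
H(X) = -[(19/45)·log₂(19/45) + (1/5)·log₂(1/5) + (17/45)·log₂(17/45)]
  = 0.5252 + 0.4644 + 0.5305 = 1.5201 bits

H(Y|X) = H(X,Y) - H(X) = 2.8413 - 1.5201 = 1.3212 bits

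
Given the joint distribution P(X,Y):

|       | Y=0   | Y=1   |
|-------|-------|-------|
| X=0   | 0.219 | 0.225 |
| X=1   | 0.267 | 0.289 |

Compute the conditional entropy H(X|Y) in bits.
0.9908 bits

H(X|Y) = H(X,Y) - H(Y)

H(X,Y) = -Σ_{x,y} P(x,y) log₂ P(x,y). Per-cell terms -P(x,y)·log₂P(x,y):
  X=0: 0.47983, 0.48420
  X=1: 0.50866, 0.51756
Sum of the 4 terms: H(X,Y) = 1.99025 bits

Marginal of Y (column sums):
  P(Y=0) = 0.219 + 0.267 = 0.486
  P(Y=1) = 0.225 + 0.289 = 0.514
H(Y) = -[0.486·log₂(0.486) + 0.514·log₂(0.514)]
  = 0.50591 + 0.49352 = 0.99943 bits

H(X|Y) = H(X,Y) - H(Y) = 1.99025 - 0.99943 = 0.9908 bits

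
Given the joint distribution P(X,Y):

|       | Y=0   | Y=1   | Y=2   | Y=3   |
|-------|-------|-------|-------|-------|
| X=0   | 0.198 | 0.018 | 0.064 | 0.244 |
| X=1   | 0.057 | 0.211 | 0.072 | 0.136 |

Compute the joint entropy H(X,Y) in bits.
2.6913 bits

H(X,Y) = -Σ_{x,y} P(x,y) log₂ P(x,y). Per-cell terms -P(x,y)·log₂P(x,y):
  X=0: 0.4626, 0.1043, 0.2538, 0.4966
  X=1: 0.2356, 0.4736, 0.2733, 0.3915
Sum of the 8 terms: H(X,Y) = 2.6913 bits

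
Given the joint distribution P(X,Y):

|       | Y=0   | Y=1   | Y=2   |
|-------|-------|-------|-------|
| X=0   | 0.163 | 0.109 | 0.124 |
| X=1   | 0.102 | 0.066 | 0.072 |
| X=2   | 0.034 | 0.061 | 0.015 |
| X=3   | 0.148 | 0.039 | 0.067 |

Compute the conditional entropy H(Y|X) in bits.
1.4954 bits

H(Y|X) = H(X,Y) - H(X)

H(X,Y) = -Σ_{x,y} P(x,y) log₂ P(x,y). Per-cell terms -P(x,y)·log₂P(x,y):
  X=0: 0.42658, 0.34854, 0.37344
  X=1: 0.33592, 0.25881, 0.27330
  X=2: 0.16586, 0.24614, 0.09088
  X=3: 0.40794, 0.18253, 0.26128
Sum of the 12 terms: H(X,Y) = 3.3712 bits

Marginal of X (row sums):
  P(X=0) = 0.163 + 0.109 + 0.124 = 0.396
  P(X=1) = 0.102 + 0.066 + 0.072 = 0.240
  P(X=2) = 0.034 + 0.061 + 0.015 = 0.110
  P(X=3) = 0.148 + 0.039 + 0.067 = 0.254
H(X) = -[0.396·log₂(0.396) + 0.240·log₂(0.240) + 0.110·log₂(0.110) + 0.254·log₂(0.254)]
  = 0.52923 + 0.49413 + 0.35029 + 0.50218 = 1.8758 bits

H(Y|X) = H(X,Y) - H(X) = 3.3712 - 1.8758 = 1.4954 bits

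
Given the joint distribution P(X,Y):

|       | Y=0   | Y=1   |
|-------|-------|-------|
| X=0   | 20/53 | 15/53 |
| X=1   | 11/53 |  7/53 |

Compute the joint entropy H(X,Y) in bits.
1.9025 bits

H(X,Y) = -Σ_{x,y} P(x,y) log₂ P(x,y). Per-cell terms -P(x,y)·log₂P(x,y):
  X=0: 0.5306, 0.5154
  X=1: 0.4708, 0.3857
Sum of the 4 terms: H(X,Y) = 1.9025 bits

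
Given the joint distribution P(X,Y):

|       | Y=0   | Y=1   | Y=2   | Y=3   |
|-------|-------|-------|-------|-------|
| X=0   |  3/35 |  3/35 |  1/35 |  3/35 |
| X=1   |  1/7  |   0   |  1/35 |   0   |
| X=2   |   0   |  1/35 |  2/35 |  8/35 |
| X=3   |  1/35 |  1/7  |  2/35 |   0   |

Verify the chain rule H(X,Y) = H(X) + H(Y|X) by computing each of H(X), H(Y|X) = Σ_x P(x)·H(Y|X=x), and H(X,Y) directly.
H(X) = 1.9641 bits, H(Y|X) = 1.2943 bits, H(X,Y) = 3.2583 bits

Marginal of X (row sums):
  P(X=0) = 3/35 + 3/35 + 1/35 + 3/35 = 2/7
  P(X=1) = 1/7 + 0 + 1/35 + 0 = 6/35
  P(X=2) = 0 + 1/35 + 2/35 + 8/35 = 11/35
  P(X=3) = 1/35 + 1/7 + 2/35 + 0 = 8/35
H(X) = -[(2/7)·log₂(2/7) + (6/35)·log₂(6/35) + (11/35)·log₂(11/35) + (8/35)·log₂(8/35)]
  = 0.51639 + 0.43617 + 0.52481 + 0.48669 = 1.9641 bits

H(Y|X) = Σ_x P(x)·H(Y|X=x):
  X=0: P(X=0) = 2/7, P(Y|X=0) = (3/10, 3/10, 1/10, 3/10) → H(Y|X=0) = 1.89546
  X=1: P(X=1) = 6/35, P(Y|X=1) = (5/6, 0, 1/6, 0) → H(Y|X=1) = 0.65002
  X=2: P(X=2) = 11/35, P(Y|X=2) = (0, 1/11, 2/11, 8/11) → H(Y|X=2) = 1.09580
  X=3: P(X=3) = 8/35, P(Y|X=3) = (1/8, 5/8, 1/4, 0) → H(Y|X=3) = 1.29879
H(Y|X) = (2/7)·1.89546 + (6/35)·0.65002 + (11/35)·1.09580 + (8/35)·1.29879 = 1.2943 bits

H(X,Y) = -Σ_{x,y} P(x,y) log₂ P(x,y). Per-cell terms -P(x,y)·log₂P(x,y):
  X=0: 0.30380, 0.30380, 0.14655, 0.30380
  X=1: 0.40105, 0.00000, 0.14655, 0.00000
  X=2: 0.00000, 0.14655, 0.23596, 0.48669
  X=3: 0.14655, 0.40105, 0.23596, 0.00000
  (cells with P = 0 contribute 0)
Sum of the 16 terms: H(X,Y) = 3.2583 bits

Chain rule check:
  H(X) + H(Y|X) = 1.9641 + 1.2943 = 3.2584 bits
  H(X,Y) = 3.2583 bits
✓ Chain rule verified (Δ = 0.0001 is 4-dp rounding noise: each of the three values was rounded independently).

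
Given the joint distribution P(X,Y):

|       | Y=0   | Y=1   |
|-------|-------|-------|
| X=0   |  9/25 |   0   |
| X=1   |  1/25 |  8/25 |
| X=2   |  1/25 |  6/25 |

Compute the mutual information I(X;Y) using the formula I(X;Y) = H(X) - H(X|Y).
0.6427 bits

I(X;Y) = H(X) - H(X|Y)

Marginal of X (row sums):
  P(X=0) = 9/25 + 0 = 9/25
  P(X=1) = 1/25 + 8/25 = 9/25
  P(X=2) = 1/25 + 6/25 = 7/25
H(X) = -[(9/25)·log₂(9/25) + (9/25)·log₂(9/25) + (7/25)·log₂(7/25)]
  = 0.5306152 + 0.5306152 + 0.5142204 = 1.575451 bits

Marginal of Y (column sums):
  P(Y=0) = 9/25 + 1/25 + 1/25 = 11/25
  P(Y=1) = 0 + 8/25 + 6/25 = 14/25
H(X|Y) = Σ_y P(y)·H(X|Y=y):
  Y=0: P(Y=0) = 11/25, P(X|Y=0) = (9/11, 1/11, 1/11) → H(X|Y=0) = 0.8658566
  Y=1: P(Y=1) = 14/25, P(X|Y=1) = (0, 4/7, 3/7) → H(X|Y=1) = 0.9852281
H(X|Y) = (11/25)·0.8658566 + (14/25)·0.9852281 = 0.932705 bits

I(X;Y) = H(X) - H(X|Y) = 1.575451 - 0.932705 = 0.6427 bits

Cross-check via I(X;Y) = H(X) + H(Y) - H(X,Y): computing H(Y) from the column sums and H(X,Y) from the 6 cells in the same way gives H(Y) = 0.989588 bits and H(X,Y) = 1.922292 bits, so
I(X;Y) = 1.575451 + 0.989588 - 1.922292 = 0.6427 bits ✓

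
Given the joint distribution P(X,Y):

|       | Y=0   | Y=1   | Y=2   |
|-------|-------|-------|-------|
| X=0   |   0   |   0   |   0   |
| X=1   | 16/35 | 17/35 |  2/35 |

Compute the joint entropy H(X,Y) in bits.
1.2582 bits

H(X,Y) = -Σ_{x,y} P(x,y) log₂ P(x,y). Per-cell terms -P(x,y)·log₂P(x,y):
  X=0: 0.0000, 0.0000, 0.0000
  X=1: 0.5162, 0.5060, 0.2360
  (cells with P = 0 contribute 0)
Sum of the 6 terms: H(X,Y) = 1.2582 bits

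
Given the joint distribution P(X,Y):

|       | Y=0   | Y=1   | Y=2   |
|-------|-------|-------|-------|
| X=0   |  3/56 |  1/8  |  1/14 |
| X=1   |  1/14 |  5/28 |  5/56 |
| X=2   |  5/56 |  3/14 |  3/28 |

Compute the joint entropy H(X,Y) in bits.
3.0328 bits

H(X,Y) = -Σ_{x,y} P(x,y) log₂ P(x,y). Per-cell terms -P(x,y)·log₂P(x,y):
  X=0: 0.22620, 0.37500, 0.27195
  X=1: 0.27195, 0.44383, 0.31120
  X=2: 0.31120, 0.47623, 0.34526
Sum of the 9 terms: H(X,Y) = 3.0328 bits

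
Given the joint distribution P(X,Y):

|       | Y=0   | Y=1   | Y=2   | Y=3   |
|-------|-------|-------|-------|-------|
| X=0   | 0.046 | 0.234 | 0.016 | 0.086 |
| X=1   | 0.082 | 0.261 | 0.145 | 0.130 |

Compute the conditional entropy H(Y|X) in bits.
1.7233 bits

H(Y|X) = H(X,Y) - H(X)

H(X,Y) = -Σ_{x,y} P(x,y) log₂ P(x,y). Per-cell terms -P(x,y)·log₂P(x,y):
  X=0: 0.20434, 0.49033, 0.09545, 0.30440
  X=1: 0.29588, 0.50579, 0.40395, 0.38264
Sum of the 8 terms: H(X,Y) = 2.68278 bits

Marginal of X (row sums):
  P(X=0) = 0.046 + 0.234 + 0.016 + 0.086 = 0.382
  P(X=1) = 0.082 + 0.261 + 0.145 + 0.130 = 0.618
H(X) = -[0.382·log₂(0.382) + 0.618·log₂(0.618)]
  = 0.53035 + 0.42909 = 0.95944 bits

H(Y|X) = H(X,Y) - H(X) = 2.68278 - 0.95944 = 1.7233 bits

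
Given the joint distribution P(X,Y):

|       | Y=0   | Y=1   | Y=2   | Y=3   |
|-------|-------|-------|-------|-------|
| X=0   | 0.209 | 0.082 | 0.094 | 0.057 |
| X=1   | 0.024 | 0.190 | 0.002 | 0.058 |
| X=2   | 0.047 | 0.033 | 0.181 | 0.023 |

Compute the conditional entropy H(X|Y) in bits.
1.1619 bits

H(X|Y) = H(X,Y) - H(Y)

H(X,Y) = -Σ_{x,y} P(x,y) log₂ P(x,y). Per-cell terms -P(x,y)·log₂P(x,y):
  X=0: 0.4720, 0.2959, 0.3207, 0.2356
  X=1: 0.1291, 0.4552, 0.0179, 0.2383
  X=2: 0.2073, 0.1624, 0.4463, 0.1252
Sum of the 12 terms: H(X,Y) = 3.1059 bits

Marginal of Y (column sums):
  P(Y=0) = 0.209 + 0.024 + 0.047 = 0.280
  P(Y=1) = 0.082 + 0.190 + 0.033 = 0.305
  P(Y=2) = 0.094 + 0.002 + 0.181 = 0.277
  P(Y=3) = 0.057 + 0.058 + 0.023 = 0.138
H(Y) = -[0.280·log₂(0.280) + 0.305·log₂(0.305) + 0.277·log₂(0.277) + 0.138·log₂(0.138)]
  = 0.5142 + 0.5225 + 0.5130 + 0.3943 = 1.9440 bits

H(X|Y) = H(X,Y) - H(Y) = 3.1059 - 1.9440 = 1.1619 bits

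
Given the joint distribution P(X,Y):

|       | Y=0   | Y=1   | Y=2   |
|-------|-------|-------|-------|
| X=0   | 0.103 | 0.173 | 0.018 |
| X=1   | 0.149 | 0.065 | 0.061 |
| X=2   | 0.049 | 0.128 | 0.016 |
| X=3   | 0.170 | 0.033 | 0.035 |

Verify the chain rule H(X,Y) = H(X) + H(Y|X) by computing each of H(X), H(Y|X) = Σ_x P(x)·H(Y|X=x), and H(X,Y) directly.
H(X) = 1.9824 bits, H(Y|X) = 1.2639 bits, H(X,Y) = 3.2462 bits

Marginal of X (row sums):
  P(X=0) = 0.103 + 0.173 + 0.018 = 0.294
  P(X=1) = 0.149 + 0.065 + 0.061 = 0.275
  P(X=2) = 0.049 + 0.128 + 0.016 = 0.193
  P(X=3) = 0.170 + 0.033 + 0.035 = 0.238
H(X) = -[0.294·log₂(0.294) + 0.275·log₂(0.275) + 0.193·log₂(0.193) + 0.238·log₂(0.238)]
  = 0.5192 + 0.5122 + 0.4581 + 0.4929 = 1.9824 bits

H(Y|X) = Σ_x P(x)·H(Y|X=x):
  X=0: P(X=0) = 0.294, P(Y|X=0) = (103/294, 173/294, 3/49) → H(Y|X=0) = 1.2270
  X=1: P(X=1) = 0.275, P(Y|X=1) = (149/275, 13/55, 61/275) → H(Y|X=1) = 1.4528
  X=2: P(X=2) = 0.193, P(Y|X=2) = (49/193, 128/193, 16/193) → H(Y|X=2) = 1.1929
  X=3: P(X=3) = 0.238, P(Y|X=3) = (5/7, 33/238, 5/34) → H(Y|X=3) = 1.1487
H(Y|X) = 0.294·1.2270 + 0.275·1.4528 + 0.193·1.1929 + 0.238·1.1487 = 1.2639 bits

H(X,Y) = -Σ_{x,y} P(x,y) log₂ P(x,y). Per-cell terms -P(x,y)·log₂P(x,y):
  X=0: 0.3378, 0.4379, 0.1043
  X=1: 0.4092, 0.2563, 0.2461
  X=2: 0.2132, 0.3796, 0.0955
  X=3: 0.4346, 0.1624, 0.1693
Sum of the 12 terms: H(X,Y) = 3.2462 bits

Chain rule check:
  H(X) + H(Y|X) = 1.9824 + 1.2639 = 3.2463 bits
  H(X,Y) = 3.2462 bits
✓ Chain rule verified (Δ = 0.0001 is 4-dp rounding noise: each of the three values was rounded independently).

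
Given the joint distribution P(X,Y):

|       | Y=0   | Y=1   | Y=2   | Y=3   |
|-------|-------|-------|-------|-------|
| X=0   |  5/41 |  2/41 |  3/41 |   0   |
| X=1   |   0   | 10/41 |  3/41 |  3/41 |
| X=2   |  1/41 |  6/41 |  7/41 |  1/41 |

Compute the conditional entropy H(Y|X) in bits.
1.4529 bits

H(Y|X) = H(X,Y) - H(X)

H(X,Y) = -Σ_{x,y} P(x,y) log₂ P(x,y). Per-cell terms -P(x,y)·log₂P(x,y):
  X=0: 0.370198, 0.212564, 0.276043, 0.000000
  X=1: 0.000000, 0.496494, 0.276043, 0.276043
  X=2: 0.130672, 0.405745, 0.435400, 0.130672
  (cells with P = 0 contribute 0)
Sum of the 12 terms: H(X,Y) = 3.00987 bits

Marginal of X (row sums):
  P(X=0) = 5/41 + 2/41 + 3/41 + 0 = 10/41
  P(X=1) = 0 + 10/41 + 3/41 + 3/41 = 16/41
  P(X=2) = 1/41 + 6/41 + 7/41 + 1/41 = 15/41
H(X) = -[(10/41)·log₂(10/41) + (16/41)·log₂(16/41) + (15/41)·log₂(15/41)]
  = 0.496494 + 0.529776 + 0.530730 = 1.55700 bits

H(Y|X) = H(X,Y) - H(X) = 3.00987 - 1.55700 = 1.4529 bits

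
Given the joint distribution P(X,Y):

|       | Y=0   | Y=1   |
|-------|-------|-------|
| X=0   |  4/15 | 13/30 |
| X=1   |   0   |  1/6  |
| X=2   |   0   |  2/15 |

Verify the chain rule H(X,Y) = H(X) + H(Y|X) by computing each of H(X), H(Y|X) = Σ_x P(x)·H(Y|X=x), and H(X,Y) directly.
H(X) = 1.1786 bits, H(Y|X) = 0.6711 bits, H(X,Y) = 1.8497 bits

Marginal of X (row sums):
  P(X=0) = 4/15 + 13/30 = 7/10
  P(X=1) = 0 + 1/6 = 1/6
  P(X=2) = 0 + 2/15 = 2/15
H(X) = -[(7/10)·log₂(7/10) + (1/6)·log₂(1/6) + (2/15)·log₂(2/15)]
  = 0.3602 + 0.4308 + 0.3876 = 1.1786 bits

H(Y|X) = Σ_x P(x)·H(Y|X=x):
  X=0: P(X=0) = 7/10, P(Y|X=0) = (8/21, 13/21) → H(Y|X=0) = 0.9587
  X=1: P(X=1) = 1/6, P(Y|X=1) = (0, 1) → H(Y|X=1) = 0.0000
  X=2: P(X=2) = 2/15, P(Y|X=2) = (0, 1) → H(Y|X=2) = 0.0000
H(Y|X) = (7/10)·0.9587 + (1/6)·0.0000 + (2/15)·0.0000 = 0.6711 bits

H(X,Y) = -Σ_{x,y} P(x,y) log₂ P(x,y). Per-cell terms -P(x,y)·log₂P(x,y):
  X=0: 0.5085, 0.5228
  X=1: 0.0000, 0.4308
  X=2: 0.0000, 0.3876
  (cells with P = 0 contribute 0)
Sum of the 6 terms: H(X,Y) = 1.8497 bits

Chain rule check:
  H(X) + H(Y|X) = 1.1786 + 0.6711 = 1.8497 bits
  H(X,Y) = 1.8497 bits
✓ Chain rule verified.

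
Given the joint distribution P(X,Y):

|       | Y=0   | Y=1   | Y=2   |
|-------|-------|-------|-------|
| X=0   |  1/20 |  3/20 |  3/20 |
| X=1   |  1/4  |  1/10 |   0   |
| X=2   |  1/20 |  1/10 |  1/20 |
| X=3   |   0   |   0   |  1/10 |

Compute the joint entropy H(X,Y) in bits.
2.9660 bits

H(X,Y) = -Σ_{x,y} P(x,y) log₂ P(x,y). Per-cell terms -P(x,y)·log₂P(x,y):
  X=0: 0.216096, 0.410545, 0.410545
  X=1: 0.500000, 0.332193, 0.000000
  X=2: 0.216096, 0.332193, 0.216096
  X=3: 0.000000, 0.000000, 0.332193
  (cells with P = 0 contribute 0)
Sum of the 12 terms: H(X,Y) = 2.9660 bits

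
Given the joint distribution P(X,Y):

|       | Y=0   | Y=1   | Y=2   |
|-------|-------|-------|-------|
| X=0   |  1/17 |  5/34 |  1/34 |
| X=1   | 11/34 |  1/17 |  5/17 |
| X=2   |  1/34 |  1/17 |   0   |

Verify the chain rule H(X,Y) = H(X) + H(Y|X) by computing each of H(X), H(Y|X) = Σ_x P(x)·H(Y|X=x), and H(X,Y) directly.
H(X) = 1.1817 bits, H(Y|X) = 1.2916 bits, H(X,Y) = 2.4733 bits

Marginal of X (row sums):
  P(X=0) = 1/17 + 5/34 + 1/34 = 4/17
  P(X=1) = 11/34 + 1/17 + 5/17 = 23/34
  P(X=2) = 1/34 + 1/17 + 0 = 3/34
H(X) = -[(4/17)·log₂(4/17) + (23/34)·log₂(23/34) + (3/34)·log₂(3/34)]
  = 0.49117 + 0.38146 + 0.30904 = 1.1817 bits

H(Y|X) = Σ_x P(x)·H(Y|X=x):
  X=0: P(X=0) = 4/17, P(Y|X=0) = (1/4, 5/8, 1/8) → H(Y|X=0) = 1.29879
  X=1: P(X=1) = 23/34, P(Y|X=1) = (11/23, 2/23, 10/23) → H(Y|X=1) = 1.33778
  X=2: P(X=2) = 3/34, P(Y|X=2) = (1/3, 2/3, 0) → H(Y|X=2) = 0.91830
H(Y|X) = (4/17)·1.29879 + (23/34)·1.33778 + (3/34)·0.91830 = 1.2916 bits

H(X,Y) = -Σ_{x,y} P(x,y) log₂ P(x,y). Per-cell terms -P(x,y)·log₂P(x,y):
  X=0: 0.24044, 0.40670, 0.14963
  X=1: 0.52672, 0.24044, 0.51927
  X=2: 0.14963, 0.24044, 0.00000
  (cells with P = 0 contribute 0)
Sum of the 9 terms: H(X,Y) = 2.4733 bits

Chain rule check:
  H(X) + H(Y|X) = 1.1817 + 1.2916 = 2.4733 bits
  H(X,Y) = 2.4733 bits
✓ Chain rule verified.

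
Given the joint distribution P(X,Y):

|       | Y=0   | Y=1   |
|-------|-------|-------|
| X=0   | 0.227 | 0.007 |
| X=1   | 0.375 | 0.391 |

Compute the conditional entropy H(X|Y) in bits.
0.6263 bits

H(X|Y) = H(X,Y) - H(Y)

H(X,Y) = -Σ_{x,y} P(x,y) log₂ P(x,y). Per-cell terms -P(x,y)·log₂P(x,y):
  X=0: 0.48561, 0.05011
  X=1: 0.53064, 0.52971
Sum of the 4 terms: H(X,Y) = 1.5961 bits

Marginal of Y (column sums):
  P(Y=0) = 0.227 + 0.375 = 0.602
  P(Y=1) = 0.007 + 0.391 = 0.398
H(Y) = -[0.602·log₂(0.602) + 0.398·log₂(0.398)]
  = 0.44076 + 0.52901 = 0.9698 bits

H(X|Y) = H(X,Y) - H(Y) = 1.5961 - 0.9698 = 0.6263 bits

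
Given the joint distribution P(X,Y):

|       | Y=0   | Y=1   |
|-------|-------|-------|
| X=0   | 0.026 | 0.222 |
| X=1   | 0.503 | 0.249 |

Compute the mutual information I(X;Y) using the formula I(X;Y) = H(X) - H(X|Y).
0.1886 bits

I(X;Y) = H(X) - H(X|Y)

Marginal of X (row sums):
  P(X=0) = 0.026 + 0.222 = 0.248
  P(X=1) = 0.503 + 0.249 = 0.752
H(X) = -[0.248·log₂(0.248) + 0.752·log₂(0.752)]
  = 0.49887 + 0.30922 = 0.80809 bits

Marginal of Y (column sums):
  P(Y=0) = 0.026 + 0.503 = 0.529
  P(Y=1) = 0.222 + 0.249 = 0.471
H(X|Y) = Σ_y P(y)·H(X|Y=y):
  Y=0: P(Y=0) = 0.529, P(X|Y=0) = (26/529, 503/529) → H(X|Y=0) = 0.28277
  Y=1: P(Y=1) = 0.471, P(X|Y=1) = (74/157, 83/157) → H(X|Y=1) = 0.99763
H(X|Y) = 0.529·0.28277 + 0.471·0.99763 = 0.61947 bits

I(X;Y) = H(X) - H(X|Y) = 0.80809 - 0.61947 = 0.1886 bits

Cross-check via I(X;Y) = H(X) + H(Y) - H(X,Y): computing H(Y) from the column sums and H(X,Y) from the 4 cells in the same way gives H(Y) = 0.99757 bits and H(X,Y) = 1.61704 bits, so
I(X;Y) = 0.80809 + 0.99757 - 1.61704 = 0.1886 bits ✓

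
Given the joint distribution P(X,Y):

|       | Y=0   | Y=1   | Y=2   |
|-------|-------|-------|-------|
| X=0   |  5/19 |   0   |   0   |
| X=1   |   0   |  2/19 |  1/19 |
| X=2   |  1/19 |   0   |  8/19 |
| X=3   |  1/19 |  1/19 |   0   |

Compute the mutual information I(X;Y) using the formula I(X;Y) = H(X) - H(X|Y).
0.9732 bits

I(X;Y) = H(X) - H(X|Y)

Marginal of X (row sums):
  P(X=0) = 5/19 + 0 + 0 = 5/19
  P(X=1) = 0 + 2/19 + 1/19 = 3/19
  P(X=2) = 1/19 + 0 + 8/19 = 9/19
  P(X=3) = 1/19 + 1/19 + 0 = 2/19
H(X) = -[(5/19)·log₂(5/19) + (3/19)·log₂(3/19) + (9/19)·log₂(9/19) + (2/19)·log₂(2/19)]
  = 0.50684 + 0.42047 + 0.51063 + 0.34189 = 1.77983 bits

Marginal of Y (column sums):
  P(Y=0) = 5/19 + 0 + 1/19 + 1/19 = 7/19
  P(Y=1) = 0 + 2/19 + 0 + 1/19 = 3/19
  P(Y=2) = 0 + 1/19 + 8/19 + 0 = 9/19
H(X|Y) = Σ_y P(y)·H(X|Y=y):
  Y=0: P(Y=0) = 7/19, P(X|Y=0) = (5/7, 0, 1/7, 1/7) → H(X|Y=0) = 1.14883
  Y=1: P(Y=1) = 3/19, P(X|Y=1) = (0, 2/3, 0, 1/3) → H(X|Y=1) = 0.91830
  Y=2: P(Y=2) = 9/19, P(X|Y=2) = (0, 1/9, 8/9, 0) → H(X|Y=2) = 0.50326
H(X|Y) = (7/19)·1.14883 + (3/19)·0.91830 + (9/19)·0.50326 = 0.80663 bits

I(X;Y) = H(X) - H(X|Y) = 1.77983 - 0.80663 = 0.9732 bits

Cross-check via I(X;Y) = H(X) + H(Y) - H(X,Y): computing H(Y) from the column sums and H(X,Y) from the 12 cells in the same way gives H(Y) = 1.46184 bits and H(X,Y) = 2.26847 bits, so
I(X;Y) = 1.77983 + 1.46184 - 2.26847 = 0.9732 bits ✓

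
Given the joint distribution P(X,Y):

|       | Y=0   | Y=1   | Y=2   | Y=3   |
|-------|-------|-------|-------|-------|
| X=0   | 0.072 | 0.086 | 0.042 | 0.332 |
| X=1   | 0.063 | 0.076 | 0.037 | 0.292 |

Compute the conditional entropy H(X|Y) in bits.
0.9970 bits

H(X|Y) = H(X,Y) - H(Y)

H(X,Y) = -Σ_{x,y} P(x,y) log₂ P(x,y). Per-cell terms -P(x,y)·log₂P(x,y):
  X=0: 0.27330, 0.30440, 0.19209, 0.52813
  X=1: 0.25128, 0.28256, 0.17598, 0.51858
Sum of the 8 terms: H(X,Y) = 2.5263 bits

Marginal of Y (column sums):
  P(Y=0) = 0.072 + 0.063 = 0.135
  P(Y=1) = 0.086 + 0.076 = 0.162
  P(Y=2) = 0.042 + 0.037 = 0.079
  P(Y=3) = 0.332 + 0.292 = 0.624
H(Y) = -[0.135·log₂(0.135) + 0.162·log₂(0.162) + 0.079·log₂(0.079) + 0.624·log₂(0.624)]
  = 0.39001 + 0.42540 + 0.28930 + 0.42456 = 1.5293 bits

H(X|Y) = H(X,Y) - H(Y) = 2.5263 - 1.5293 = 0.9970 bits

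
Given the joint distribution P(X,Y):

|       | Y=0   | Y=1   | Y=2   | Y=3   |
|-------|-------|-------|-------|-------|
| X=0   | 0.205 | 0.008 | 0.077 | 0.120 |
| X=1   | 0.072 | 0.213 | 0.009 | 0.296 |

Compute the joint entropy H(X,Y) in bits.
2.5059 bits

H(X,Y) = -Σ_{x,y} P(x,y) log₂ P(x,y). Per-cell terms -P(x,y)·log₂P(x,y):
  X=0: 0.4687, 0.0557, 0.2848, 0.3671
  X=1: 0.2733, 0.4752, 0.0612, 0.5199
Sum of the 8 terms: H(X,Y) = 2.5059 bits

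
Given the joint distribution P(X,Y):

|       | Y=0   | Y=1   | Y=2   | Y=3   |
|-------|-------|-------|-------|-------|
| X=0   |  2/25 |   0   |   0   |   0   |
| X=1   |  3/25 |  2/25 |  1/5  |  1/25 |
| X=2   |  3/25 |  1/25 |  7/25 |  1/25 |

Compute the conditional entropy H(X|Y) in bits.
1.1601 bits

H(X|Y) = H(X,Y) - H(Y)

H(X,Y) = -Σ_{x,y} P(x,y) log₂ P(x,y). Per-cell terms -P(x,y)·log₂P(x,y):
  X=0: 0.29151, 0.00000, 0.00000, 0.00000
  X=1: 0.36707, 0.29151, 0.46439, 0.18575
  X=2: 0.36707, 0.18575, 0.51422, 0.18575
  (cells with P = 0 contribute 0)
Sum of the 12 terms: H(X,Y) = 2.8530 bits

Marginal of Y (column sums):
  P(Y=0) = 2/25 + 3/25 + 3/25 = 8/25
  P(Y=1) = 0 + 2/25 + 1/25 = 3/25
  P(Y=2) = 0 + 1/5 + 7/25 = 12/25
  P(Y=3) = 0 + 1/25 + 1/25 = 2/25
H(Y) = -[(8/25)·log₂(8/25) + (3/25)·log₂(3/25) + (12/25)·log₂(12/25) + (2/25)·log₂(2/25)]
  = 0.52603 + 0.36707 + 0.50827 + 0.29151 = 1.6929 bits

H(X|Y) = H(X,Y) - H(Y) = 2.8530 - 1.6929 = 1.1601 bits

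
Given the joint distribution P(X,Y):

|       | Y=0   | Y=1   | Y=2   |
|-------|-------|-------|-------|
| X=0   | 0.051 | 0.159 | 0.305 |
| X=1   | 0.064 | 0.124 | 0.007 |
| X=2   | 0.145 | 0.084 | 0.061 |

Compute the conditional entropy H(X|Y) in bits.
1.2242 bits

H(X|Y) = H(X,Y) - H(Y)

H(X,Y) = -Σ_{x,y} P(x,y) log₂ P(x,y). Per-cell terms -P(x,y)·log₂P(x,y):
  X=0: 0.2190, 0.4218, 0.5225
  X=1: 0.2538, 0.3734, 0.0501
  X=2: 0.4040, 0.3002, 0.2461
Sum of the 9 terms: H(X,Y) = 2.7909 bits

Marginal of Y (column sums):
  P(Y=0) = 0.051 + 0.064 + 0.145 = 0.260
  P(Y=1) = 0.159 + 0.124 + 0.084 = 0.367
  P(Y=2) = 0.305 + 0.007 + 0.061 = 0.373
H(Y) = -[0.260·log₂(0.260) + 0.367·log₂(0.367) + 0.373·log₂(0.373)]
  = 0.5053 + 0.5307 + 0.5307 = 1.5667 bits

H(X|Y) = H(X,Y) - H(Y) = 2.7909 - 1.5667 = 1.2242 bits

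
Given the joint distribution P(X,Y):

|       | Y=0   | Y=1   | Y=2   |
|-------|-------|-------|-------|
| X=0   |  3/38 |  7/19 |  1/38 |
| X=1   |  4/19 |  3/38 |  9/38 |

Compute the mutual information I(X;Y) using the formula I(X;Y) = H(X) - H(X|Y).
0.3291 bits

I(X;Y) = H(X) - H(X|Y)

Marginal of X (row sums):
  P(X=0) = 3/38 + 7/19 + 1/38 = 9/19
  P(X=1) = 4/19 + 3/38 + 9/38 = 10/19
H(X) = -[(9/19)·log₂(9/19) + (10/19)·log₂(10/19)]
  = 0.5106 + 0.4874 = 0.9980 bits

Marginal of Y (column sums):
  P(Y=0) = 3/38 + 4/19 = 11/38
  P(Y=1) = 7/19 + 3/38 = 17/38
  P(Y=2) = 1/38 + 9/38 = 5/19
H(X|Y) = Σ_y P(y)·H(X|Y=y):
  Y=0: P(Y=0) = 11/38, P(X|Y=0) = (3/11, 8/11) → H(X|Y=0) = 0.8454
  Y=1: P(Y=1) = 17/38, P(X|Y=1) = (14/17, 3/17) → H(X|Y=1) = 0.6723
  Y=2: P(Y=2) = 5/19, P(X|Y=2) = (1/10, 9/10) → H(X|Y=2) = 0.4690
H(X|Y) = (11/38)·0.8454 + (17/38)·0.6723 + (5/19)·0.4690 = 0.6689 bits

I(X;Y) = H(X) - H(X|Y) = 0.9980 - 0.6689 = 0.3291 bits

Cross-check via I(X;Y) = H(X) + H(Y) - H(X,Y): computing H(Y) from the column sums and H(X,Y) from the 6 cells in the same way gives H(Y) = 1.5437 bits and H(X,Y) = 2.2126 bits, so
I(X;Y) = 0.9980 + 1.5437 - 2.2126 = 0.3291 bits ✓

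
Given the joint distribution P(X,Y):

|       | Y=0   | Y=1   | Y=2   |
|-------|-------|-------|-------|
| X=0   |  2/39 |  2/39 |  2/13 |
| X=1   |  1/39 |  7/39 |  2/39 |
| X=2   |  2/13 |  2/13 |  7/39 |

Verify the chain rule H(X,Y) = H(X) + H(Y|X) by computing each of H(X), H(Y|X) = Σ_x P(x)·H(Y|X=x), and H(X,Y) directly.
H(X) = 1.5123 bits, H(Y|X) = 1.4184 bits, H(X,Y) = 2.9307 bits

Marginal of X (row sums):
  P(X=0) = 2/39 + 2/39 + 2/13 = 10/39
  P(X=1) = 1/39 + 7/39 + 2/39 = 10/39
  P(X=2) = 2/13 + 2/13 + 7/39 = 19/39
H(X) = -[(10/39)·log₂(10/39) + (10/39)·log₂(10/39) + (19/39)·log₂(19/39)]
  = 0.50345 + 0.50345 + 0.50544 = 1.5123 bits

H(Y|X) = Σ_x P(x)·H(Y|X=x):
  X=0: P(X=0) = 10/39, P(Y|X=0) = (1/5, 1/5, 3/5) → H(Y|X=0) = 1.37095
  X=1: P(X=1) = 10/39, P(Y|X=1) = (1/10, 7/10, 1/5) → H(Y|X=1) = 1.15678
  X=2: P(X=2) = 19/39, P(Y|X=2) = (6/19, 6/19, 7/19) → H(Y|X=2) = 1.58103
H(Y|X) = (10/39)·1.37095 + (10/39)·1.15678 + (19/39)·1.58103 = 1.4184 bits

H(X,Y) = -Σ_{x,y} P(x,y) log₂ P(x,y). Per-cell terms -P(x,y)·log₂P(x,y):
  X=0: 0.21976, 0.21976, 0.41545
  X=1: 0.13552, 0.44478, 0.21976
  X=2: 0.41545, 0.41545, 0.44478
Sum of the 9 terms: H(X,Y) = 2.9307 bits

Chain rule check:
  H(X) + H(Y|X) = 1.5123 + 1.4184 = 2.9307 bits
  H(X,Y) = 2.9307 bits
✓ Chain rule verified.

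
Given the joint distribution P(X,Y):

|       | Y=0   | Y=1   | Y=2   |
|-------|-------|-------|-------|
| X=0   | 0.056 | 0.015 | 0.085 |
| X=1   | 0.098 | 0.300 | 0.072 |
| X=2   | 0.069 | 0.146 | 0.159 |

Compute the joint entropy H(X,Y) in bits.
2.8421 bits

H(X,Y) = -Σ_{x,y} P(x,y) log₂ P(x,y). Per-cell terms -P(x,y)·log₂P(x,y):
  X=0: 0.23287, 0.09088, 0.30229
  X=1: 0.32841, 0.52109, 0.27330
  X=2: 0.26615, 0.40529, 0.42181
Sum of the 9 terms: H(X,Y) = 2.8421 bits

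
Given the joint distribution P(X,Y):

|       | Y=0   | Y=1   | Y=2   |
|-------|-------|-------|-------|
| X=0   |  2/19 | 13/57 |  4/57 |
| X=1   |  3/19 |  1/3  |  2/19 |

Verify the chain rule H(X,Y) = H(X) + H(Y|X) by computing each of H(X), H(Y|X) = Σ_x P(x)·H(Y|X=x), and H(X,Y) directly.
H(X) = 0.9730 bits, H(Y|X) = 1.4149 bits, H(X,Y) = 2.3879 bits

Marginal of X (row sums):
  P(X=0) = 2/19 + 13/57 + 4/57 = 23/57
  P(X=1) = 3/19 + 1/3 + 2/19 = 34/57
H(X) = -[(23/57)·log₂(23/57) + (34/57)·log₂(34/57)]
  = 0.52833 + 0.44464 = 0.9730 bits

H(Y|X) = Σ_x P(x)·H(Y|X=x):
  X=0: P(X=0) = 23/57, P(Y|X=0) = (6/23, 13/23, 4/23) → H(Y|X=0) = 1.40984
  X=1: P(X=1) = 34/57, P(Y|X=1) = (9/34, 19/34, 3/17) → H(Y|X=1) = 1.41835
H(Y|X) = (23/57)·1.40984 + (34/57)·1.41835 = 1.4149 bits

H(X,Y) = -Σ_{x,y} P(x,y) log₂ P(x,y). Per-cell terms -P(x,y)·log₂P(x,y):
  X=0: 0.34189, 0.48635, 0.26897
  X=1: 0.42047, 0.52832, 0.34189
Sum of the 6 terms: H(X,Y) = 2.3879 bits

Chain rule check:
  H(X) + H(Y|X) = 0.9730 + 1.4149 = 2.3879 bits
  H(X,Y) = 2.3879 bits
✓ Chain rule verified.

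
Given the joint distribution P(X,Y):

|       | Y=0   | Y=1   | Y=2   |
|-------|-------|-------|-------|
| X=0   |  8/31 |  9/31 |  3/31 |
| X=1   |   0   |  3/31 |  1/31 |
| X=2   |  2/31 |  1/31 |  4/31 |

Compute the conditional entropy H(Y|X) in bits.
1.3565 bits

H(Y|X) = H(X,Y) - H(X)

H(X,Y) = -Σ_{x,y} P(x,y) log₂ P(x,y). Per-cell terms -P(x,y)·log₂P(x,y):
  X=0: 0.5043, 0.5180, 0.3261
  X=1: 0.0000, 0.3261, 0.1598
  X=2: 0.2551, 0.1598, 0.3812
  (cells with P = 0 contribute 0)
Sum of the 9 terms: H(X,Y) = 2.6304 bits

Marginal of X (row sums):
  P(X=0) = 8/31 + 9/31 + 3/31 = 20/31
  P(X=1) = 0 + 3/31 + 1/31 = 4/31
  P(X=2) = 2/31 + 1/31 + 4/31 = 7/31
H(X) = -[(20/31)·log₂(20/31) + (4/31)·log₂(4/31) + (7/31)·log₂(7/31)]
  = 0.4079 + 0.3812 + 0.4848 = 1.2739 bits

H(Y|X) = H(X,Y) - H(X) = 2.6304 - 1.2739 = 1.3565 bits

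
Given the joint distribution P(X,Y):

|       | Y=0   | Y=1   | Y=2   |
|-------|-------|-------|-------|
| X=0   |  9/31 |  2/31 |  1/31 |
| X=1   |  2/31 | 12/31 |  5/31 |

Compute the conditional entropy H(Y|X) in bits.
1.1797 bits

H(Y|X) = H(X,Y) - H(X)

H(X,Y) = -Σ_{x,y} P(x,y) log₂ P(x,y). Per-cell terms -P(x,y)·log₂P(x,y):
  X=0: 0.5180, 0.2551, 0.1598
  X=1: 0.2551, 0.5300, 0.4246
Sum of the 6 terms: H(X,Y) = 2.1426 bits

Marginal of X (row sums):
  P(X=0) = 9/31 + 2/31 + 1/31 = 12/31
  P(X=1) = 2/31 + 12/31 + 5/31 = 19/31
H(X) = -[(12/31)·log₂(12/31) + (19/31)·log₂(19/31)]
  = 0.5300 + 0.4329 = 0.9629 bits

H(Y|X) = H(X,Y) - H(X) = 2.1426 - 0.9629 = 1.1797 bits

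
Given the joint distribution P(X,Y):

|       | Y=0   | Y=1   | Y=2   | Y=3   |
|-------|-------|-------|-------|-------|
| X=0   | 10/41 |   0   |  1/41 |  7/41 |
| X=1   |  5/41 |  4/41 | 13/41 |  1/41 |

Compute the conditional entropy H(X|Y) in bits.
0.5688 bits

H(X|Y) = H(X,Y) - H(Y)

H(X,Y) = -Σ_{x,y} P(x,y) log₂ P(x,y). Per-cell terms -P(x,y)·log₂P(x,y):
  X=0: 0.496494, 0.000000, 0.130672, 0.435400
  X=1: 0.370198, 0.327566, 0.525426, 0.130672
  (cells with P = 0 contribute 0)
Sum of the 8 terms: H(X,Y) = 2.41643 bits

Marginal of Y (column sums):
  P(Y=0) = 10/41 + 5/41 = 15/41
  P(Y=1) = 0 + 4/41 = 4/41
  P(Y=2) = 1/41 + 13/41 = 14/41
  P(Y=3) = 7/41 + 1/41 = 8/41
H(Y) = -[(15/41)·log₂(15/41) + (4/41)·log₂(4/41) + (14/41)·log₂(14/41) + (8/41)·log₂(8/41)]
  = 0.530730 + 0.327566 + 0.529336 + 0.460010 = 1.84764 bits

H(X|Y) = H(X,Y) - H(Y) = 2.41643 - 1.84764 = 0.5688 bits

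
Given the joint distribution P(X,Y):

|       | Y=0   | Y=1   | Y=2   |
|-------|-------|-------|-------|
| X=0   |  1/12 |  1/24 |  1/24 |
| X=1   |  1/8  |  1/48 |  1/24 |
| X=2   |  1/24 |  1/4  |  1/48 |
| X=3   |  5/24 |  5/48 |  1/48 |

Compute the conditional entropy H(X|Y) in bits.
1.6812 bits

H(X|Y) = H(X,Y) - H(Y)

H(X,Y) = -Σ_{x,y} P(x,y) log₂ P(x,y). Per-cell terms -P(x,y)·log₂P(x,y):
  X=0: 0.29875, 0.19104, 0.19104
  X=1: 0.37500, 0.11635, 0.19104
  X=2: 0.19104, 0.50000, 0.11635
  X=3: 0.47147, 0.33990, 0.11635
Sum of the 12 terms: H(X,Y) = 3.0983 bits

Marginal of Y (column sums):
  P(Y=0) = 1/12 + 1/8 + 1/24 + 5/24 = 11/24
  P(Y=1) = 1/24 + 1/48 + 1/4 + 5/48 = 5/12
  P(Y=2) = 1/24 + 1/24 + 1/48 + 1/48 = 1/8
H(Y) = -[(11/24)·log₂(11/24) + (5/12)·log₂(5/12) + (1/8)·log₂(1/8)]
  = 0.51587 + 0.52626 + 0.37500 = 1.4171 bits

H(X|Y) = H(X,Y) - H(Y) = 3.0983 - 1.4171 = 1.6812 bits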